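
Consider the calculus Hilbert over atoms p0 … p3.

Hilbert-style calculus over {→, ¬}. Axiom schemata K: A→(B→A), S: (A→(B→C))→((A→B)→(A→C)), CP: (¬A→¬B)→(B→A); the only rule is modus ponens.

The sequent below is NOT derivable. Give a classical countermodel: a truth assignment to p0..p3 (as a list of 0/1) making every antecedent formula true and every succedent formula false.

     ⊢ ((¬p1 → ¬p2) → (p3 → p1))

Search for a countermodel by truth-table:
  v=0000: Γ:[] Δ:[((¬p1 → ¬p2) → (p3 → p1))=T] refutes=False
  v=0001: Γ:[] Δ:[((¬p1 → ¬p2) → (p3 → p1))=F] refutes=True  ← countermodel

Result: [0, 0, 0, 1]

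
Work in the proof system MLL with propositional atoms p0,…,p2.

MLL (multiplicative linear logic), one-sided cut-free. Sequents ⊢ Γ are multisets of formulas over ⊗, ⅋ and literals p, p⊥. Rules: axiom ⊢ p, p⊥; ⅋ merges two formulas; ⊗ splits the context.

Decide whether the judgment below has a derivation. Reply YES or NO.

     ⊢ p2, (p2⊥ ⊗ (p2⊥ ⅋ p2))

Derivation trace:
[⊗]  ⊢ p2, (p2⊥ ⊗ (p2⊥ ⅋ p2))
  [Ax]  ⊢ p2, p2⊥
  [⅋]  ⊢ (p2⊥ ⅋ p2)
    [Ax]  ⊢ p2, p2⊥

Result: YES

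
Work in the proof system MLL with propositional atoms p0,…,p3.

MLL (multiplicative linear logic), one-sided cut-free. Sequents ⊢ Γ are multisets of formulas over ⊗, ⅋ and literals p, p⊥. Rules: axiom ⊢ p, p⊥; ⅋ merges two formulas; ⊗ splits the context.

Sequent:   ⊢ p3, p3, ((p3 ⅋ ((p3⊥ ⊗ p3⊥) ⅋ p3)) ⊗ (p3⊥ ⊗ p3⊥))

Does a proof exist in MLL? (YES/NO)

Proof tree:
[⊗]  ⊢ p3, p3, ((p3 ⅋ ((p3⊥ ⊗ p3⊥) ⅋ p3)) ⊗ (p3⊥ ⊗ p3⊥))
  [⅋]  ⊢ (p3 ⅋ ((p3⊥ ⊗ p3⊥) ⅋ p3))
    [⅋]  ⊢ p3, ((p3⊥ ⊗ p3⊥) ⅋ p3)
      [⊗]  ⊢ p3, p3, (p3⊥ ⊗ p3⊥)
        [Ax]  ⊢ p3, p3⊥
        [Ax]  ⊢ p3, p3⊥
  [⊗]  ⊢ p3, p3, (p3⊥ ⊗ p3⊥)
    [Ax]  ⊢ p3, p3⊥
    [Ax]  ⊢ p3, p3⊥

Result: YES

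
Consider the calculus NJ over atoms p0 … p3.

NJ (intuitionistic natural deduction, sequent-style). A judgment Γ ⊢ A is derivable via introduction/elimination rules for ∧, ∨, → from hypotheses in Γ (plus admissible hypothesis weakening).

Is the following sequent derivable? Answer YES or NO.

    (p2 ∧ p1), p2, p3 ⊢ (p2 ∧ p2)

Proof tree:
[∧I] (p2 ∧ p1), p2, p3 ⊢ (p2 ∧ p2)
  [Wk] p2, p3, (p2 ∧ p1) ⊢ p2
    [Wk] p2, p3 ⊢ p2
      [Ax] p2 ⊢ p2
  [Wk] p2, p3, (p2 ∧ p1) ⊢ p2
    [Wk] p2, p3 ⊢ p2
      [Ax] p2 ⊢ p2

Result: YES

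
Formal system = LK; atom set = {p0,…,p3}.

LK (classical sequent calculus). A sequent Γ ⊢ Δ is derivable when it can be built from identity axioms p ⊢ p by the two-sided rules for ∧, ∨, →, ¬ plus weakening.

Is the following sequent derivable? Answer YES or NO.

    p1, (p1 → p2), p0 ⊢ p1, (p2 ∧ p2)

Proof tree:
[WL] p1, (p1 → p2), p0 ⊢ p1, (p2 ∧ p2)
  [→L] p1, (p1 → p2) ⊢ p1, (p2 ∧ p2)
    [Ax] p1 ⊢ p1
    [∧R] p1, p2 ⊢ p1, (p2 ∧ p2)
      [Ax] p2 ⊢ p2
      [WR] p1 ⊢ p1, p2
        [Ax] p1 ⊢ p1

Result: YES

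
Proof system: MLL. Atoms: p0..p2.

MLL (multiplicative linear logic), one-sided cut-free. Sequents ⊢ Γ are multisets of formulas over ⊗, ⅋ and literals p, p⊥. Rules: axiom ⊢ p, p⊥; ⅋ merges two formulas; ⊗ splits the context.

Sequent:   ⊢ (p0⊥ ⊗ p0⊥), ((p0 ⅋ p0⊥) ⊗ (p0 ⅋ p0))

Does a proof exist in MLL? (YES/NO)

Derivation (root first):
[⊗]  ⊢ (p0⊥ ⊗ p0⊥), ((p0 ⅋ p0⊥) ⊗ (p0 ⅋ p0))
  [⅋]  ⊢ (p0 ⅋ p0⊥)
    [Ax]  ⊢ p0, p0⊥
  [⅋]  ⊢ (p0⊥ ⊗ p0⊥), (p0 ⅋ p0)
    [⊗]  ⊢ p0, p0, (p0⊥ ⊗ p0⊥)
      [Ax]  ⊢ p0, p0⊥
      [Ax]  ⊢ p0, p0⊥

Result: YES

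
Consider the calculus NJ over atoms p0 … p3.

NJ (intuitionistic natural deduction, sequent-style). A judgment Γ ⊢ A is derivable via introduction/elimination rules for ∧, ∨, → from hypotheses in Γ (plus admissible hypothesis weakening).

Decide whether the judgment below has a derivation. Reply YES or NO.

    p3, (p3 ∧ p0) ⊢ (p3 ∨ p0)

Proof tree:
[∨I₁] p3, (p3 ∧ p0) ⊢ (p3 ∨ p0)
  [Wk] p3, (p3 ∧ p0) ⊢ p3
    [Ax] p3 ⊢ p3

Result: YES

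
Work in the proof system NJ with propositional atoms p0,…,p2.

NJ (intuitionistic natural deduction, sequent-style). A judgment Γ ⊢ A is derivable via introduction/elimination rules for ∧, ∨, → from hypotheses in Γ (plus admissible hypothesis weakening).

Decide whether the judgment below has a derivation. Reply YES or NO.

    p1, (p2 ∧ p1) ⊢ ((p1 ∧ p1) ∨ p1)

Derivation trace:
[∨I₁] p1, (p2 ∧ p1) ⊢ ((p1 ∧ p1) ∨ p1)
  [Wk] p1, (p2 ∧ p1) ⊢ (p1 ∧ p1)
    [∧I] p1 ⊢ (p1 ∧ p1)
      [Ax] p1 ⊢ p1
      [Ax] p1 ⊢ p1

Result: YES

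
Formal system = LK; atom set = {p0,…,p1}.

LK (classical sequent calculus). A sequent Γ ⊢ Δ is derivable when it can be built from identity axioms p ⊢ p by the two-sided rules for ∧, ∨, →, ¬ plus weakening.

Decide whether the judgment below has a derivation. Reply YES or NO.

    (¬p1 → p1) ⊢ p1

Derivation trace:
[→L] (¬p1 → p1) ⊢ p1
  [¬R]  ⊢ p1, ¬p1
    [Ax] p1 ⊢ p1
  [Ax] p1 ⊢ p1

Result: YES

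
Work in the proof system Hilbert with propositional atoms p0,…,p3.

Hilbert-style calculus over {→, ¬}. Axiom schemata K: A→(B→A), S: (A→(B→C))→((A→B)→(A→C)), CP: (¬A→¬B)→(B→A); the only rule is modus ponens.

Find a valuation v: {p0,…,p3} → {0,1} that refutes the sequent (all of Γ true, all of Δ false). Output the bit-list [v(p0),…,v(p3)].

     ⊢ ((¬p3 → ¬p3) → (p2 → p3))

Enumerate valuations to refute Γ ⊢ Δ:
  v=0000: Γ:[] Δ:[((¬p3 → ¬p3) → (p2 → p3))=T] refutes=False
  v=0001: Γ:[] Δ:[((¬p3 → ¬p3) → (p2 → p3))=T] refutes=False
  v=0010: Γ:[] Δ:[((¬p3 → ¬p3) → (p2 → p3))=F] refutes=True  ← countermodel

Result: [0, 0, 1, 0]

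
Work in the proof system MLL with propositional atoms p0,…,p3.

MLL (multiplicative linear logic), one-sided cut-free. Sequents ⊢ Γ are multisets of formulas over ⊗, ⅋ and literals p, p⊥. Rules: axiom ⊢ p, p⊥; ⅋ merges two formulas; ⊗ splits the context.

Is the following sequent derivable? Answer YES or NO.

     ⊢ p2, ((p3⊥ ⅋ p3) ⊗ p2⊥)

Derivation (root first):
[⊗]  ⊢ p2, ((p3⊥ ⅋ p3) ⊗ p2⊥)
  [⅋]  ⊢ (p3⊥ ⅋ p3)
    [Ax]  ⊢ p3, p3⊥
  [Ax]  ⊢ p2, p2⊥

Result: YES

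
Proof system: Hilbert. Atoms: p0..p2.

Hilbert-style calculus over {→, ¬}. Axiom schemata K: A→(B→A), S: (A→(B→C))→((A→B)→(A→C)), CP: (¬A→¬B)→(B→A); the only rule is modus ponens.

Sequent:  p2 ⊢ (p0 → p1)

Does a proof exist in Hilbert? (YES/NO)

Search for a countermodel by truth-table:
  v=000: Γ:[p2=F] Δ:[(p0 → p1)=T] refutes=False
  v=001: Γ:[p2=T] Δ:[(p0 → p1)=T] refutes=False
  v=010: Γ:[p2=F] Δ:[(p0 → p1)=T] refutes=False
  v=011: Γ:[p2=T] Δ:[(p0 → p1)=T] refutes=False
  v=100: Γ:[p2=F] Δ:[(p0 → p1)=F] refutes=False
  v=101: Γ:[p2=T] Δ:[(p0 → p1)=F] refutes=True  ← countermodel

Result: NO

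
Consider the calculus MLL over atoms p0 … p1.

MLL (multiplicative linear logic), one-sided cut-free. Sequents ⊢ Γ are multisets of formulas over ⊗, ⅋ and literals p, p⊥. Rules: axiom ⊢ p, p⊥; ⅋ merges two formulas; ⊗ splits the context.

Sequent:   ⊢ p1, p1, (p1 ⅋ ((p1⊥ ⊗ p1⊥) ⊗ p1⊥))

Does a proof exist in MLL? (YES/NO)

Derivation trace:
[⅋]  ⊢ p1, p1, (p1 ⅋ ((p1⊥ ⊗ p1⊥) ⊗ p1⊥))
  [⊗]  ⊢ p1, p1, p1, ((p1⊥ ⊗ p1⊥) ⊗ p1⊥)
    [⊗]  ⊢ p1, p1, (p1⊥ ⊗ p1⊥)
      [Ax]  ⊢ p1, p1⊥
      [Ax]  ⊢ p1, p1⊥
    [Ax]  ⊢ p1, p1⊥

Result: YES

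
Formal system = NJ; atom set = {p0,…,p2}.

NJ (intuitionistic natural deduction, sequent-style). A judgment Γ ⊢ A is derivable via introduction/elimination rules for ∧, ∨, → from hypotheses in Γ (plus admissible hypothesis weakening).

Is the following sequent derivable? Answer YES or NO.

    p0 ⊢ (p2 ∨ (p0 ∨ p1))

Derivation trace:
[∨I₂] p0 ⊢ (p2 ∨ (p0 ∨ p1))
  [∨I₁] p0 ⊢ (p0 ∨ p1)
    [Ax] p0 ⊢ p0

Result: YES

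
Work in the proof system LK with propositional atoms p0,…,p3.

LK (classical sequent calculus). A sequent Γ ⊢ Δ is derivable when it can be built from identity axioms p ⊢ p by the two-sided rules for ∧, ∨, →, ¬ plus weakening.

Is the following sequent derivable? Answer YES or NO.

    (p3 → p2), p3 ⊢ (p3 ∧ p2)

Proof tree:
[∧R] (p3 → p2), p3 ⊢ (p3 ∧ p2)
  [Ax] p3 ⊢ p3
  [→L] p3, (p3 → p2) ⊢ p2
    [Ax] p3 ⊢ p3
    [Ax] p2 ⊢ p2

Result: YES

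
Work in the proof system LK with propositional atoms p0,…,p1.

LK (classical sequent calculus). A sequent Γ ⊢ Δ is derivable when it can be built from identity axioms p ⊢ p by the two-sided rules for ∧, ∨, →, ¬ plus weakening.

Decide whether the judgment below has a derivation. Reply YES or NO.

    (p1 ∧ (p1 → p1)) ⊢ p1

Proof tree:
[∧L] (p1 ∧ (p1 → p1)) ⊢ p1
  [→L] p1, (p1 → p1) ⊢ p1
    [Ax] p1 ⊢ p1
    [Ax] p1 ⊢ p1

Result: YES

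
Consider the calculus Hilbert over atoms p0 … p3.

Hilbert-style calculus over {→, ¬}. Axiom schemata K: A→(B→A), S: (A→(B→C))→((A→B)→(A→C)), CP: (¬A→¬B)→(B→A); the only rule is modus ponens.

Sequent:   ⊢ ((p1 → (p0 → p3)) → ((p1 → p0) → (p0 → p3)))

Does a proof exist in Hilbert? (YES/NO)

Enumerate valuations to refute Γ ⊢ Δ:
  v=0000: Γ:[] Δ:[((p1 → (p0 → p3)) → ((p1 → p0) → (p0 → p3)))=T] refutes=False
  v=0001: Γ:[] Δ:[((p1 → (p0 → p3)) → ((p1 → p0) → (p0 → p3)))=T] refutes=False
  v=0010: Γ:[] Δ:[((p1 → (p0 → p3)) → ((p1 → p0) → (p0 → p3)))=T] refutes=False
  v=0011: Γ:[] Δ:[((p1 → (p0 → p3)) → ((p1 → p0) → (p0 → p3)))=T] refutes=False
  v=0100: Γ:[] Δ:[((p1 → (p0 → p3)) → ((p1 → p0) → (p0 → p3)))=T] refutes=False
  v=0101: Γ:[] Δ:[((p1 → (p0 → p3)) → ((p1 → p0) → (p0 → p3)))=T] refutes=False
  v=0110: Γ:[] Δ:[((p1 → (p0 → p3)) → ((p1 → p0) → (p0 → p3)))=T] refutes=False
  v=0111: Γ:[] Δ:[((p1 → (p0 → p3)) → ((p1 → p0) → (p0 → p3)))=T] refutes=False
  v=1000: Γ:[] Δ:[((p1 → (p0 → p3)) → ((p1 → p0) → (p0 → p3)))=F] refutes=True  ← countermodel

Result: NO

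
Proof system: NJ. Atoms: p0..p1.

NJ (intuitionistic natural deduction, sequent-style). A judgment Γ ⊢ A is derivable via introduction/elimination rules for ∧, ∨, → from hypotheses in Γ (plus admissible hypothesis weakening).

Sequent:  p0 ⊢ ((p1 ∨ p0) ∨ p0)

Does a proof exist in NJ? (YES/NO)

Derivation trace:
[∨I₁] p0 ⊢ ((p1 ∨ p0) ∨ p0)
  [∨I₂] p0 ⊢ (p1 ∨ p0)
    [Ax] p0 ⊢ p0

Result: YES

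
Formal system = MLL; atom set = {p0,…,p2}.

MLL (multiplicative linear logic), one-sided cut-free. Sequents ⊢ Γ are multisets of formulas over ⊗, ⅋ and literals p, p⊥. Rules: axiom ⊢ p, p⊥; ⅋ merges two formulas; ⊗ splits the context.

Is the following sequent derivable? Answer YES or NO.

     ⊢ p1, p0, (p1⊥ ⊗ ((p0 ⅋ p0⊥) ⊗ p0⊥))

Derivation trace:
[⊗]  ⊢ p1, p0, (p1⊥ ⊗ ((p0 ⅋ p0⊥) ⊗ p0⊥))
  [Ax]  ⊢ p1, p1⊥
  [⊗]  ⊢ p0, ((p0 ⅋ p0⊥) ⊗ p0⊥)
    [⅋]  ⊢ (p0 ⅋ p0⊥)
      [Ax]  ⊢ p0, p0⊥
    [Ax]  ⊢ p0, p0⊥

Result: YES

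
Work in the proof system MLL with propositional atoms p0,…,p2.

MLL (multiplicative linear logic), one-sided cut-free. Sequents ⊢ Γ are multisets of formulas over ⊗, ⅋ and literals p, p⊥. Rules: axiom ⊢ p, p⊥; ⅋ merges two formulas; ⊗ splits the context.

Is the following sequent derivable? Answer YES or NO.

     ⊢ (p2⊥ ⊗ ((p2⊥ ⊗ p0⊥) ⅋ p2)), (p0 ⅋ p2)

Derivation trace:
[⅋]  ⊢ (p2⊥ ⊗ ((p2⊥ ⊗ p0⊥) ⅋ p2)), (p0 ⅋ p2)
  [⊗]  ⊢ p2, p0, (p2⊥ ⊗ ((p2⊥ ⊗ p0⊥) ⅋ p2))
    [Ax]  ⊢ p2, p2⊥
    [⅋]  ⊢ p0, ((p2⊥ ⊗ p0⊥) ⅋ p2)
      [⊗]  ⊢ p2, p0, (p2⊥ ⊗ p0⊥)
        [Ax]  ⊢ p2, p2⊥
        [Ax]  ⊢ p0, p0⊥

Result: YES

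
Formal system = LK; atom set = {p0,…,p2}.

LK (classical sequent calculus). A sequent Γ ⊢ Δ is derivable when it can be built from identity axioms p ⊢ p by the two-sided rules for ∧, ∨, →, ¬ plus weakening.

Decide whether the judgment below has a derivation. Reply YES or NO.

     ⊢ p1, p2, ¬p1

Derivation trace:
[¬R]  ⊢ p1, p2, ¬p1
  [WR] p1 ⊢ p1, p2
    [Ax] p1 ⊢ p1

Result: YES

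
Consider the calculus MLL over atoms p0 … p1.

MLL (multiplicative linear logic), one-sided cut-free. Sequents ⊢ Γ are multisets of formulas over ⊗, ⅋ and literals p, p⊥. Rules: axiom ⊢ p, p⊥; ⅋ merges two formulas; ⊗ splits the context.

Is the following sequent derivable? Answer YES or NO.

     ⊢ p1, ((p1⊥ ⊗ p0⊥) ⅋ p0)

Proof tree:
[⅋]  ⊢ p1, ((p1⊥ ⊗ p0⊥) ⅋ p0)
  [⊗]  ⊢ p1, p0, (p1⊥ ⊗ p0⊥)
    [Ax]  ⊢ p1, p1⊥
    [Ax]  ⊢ p0, p0⊥

Result: YES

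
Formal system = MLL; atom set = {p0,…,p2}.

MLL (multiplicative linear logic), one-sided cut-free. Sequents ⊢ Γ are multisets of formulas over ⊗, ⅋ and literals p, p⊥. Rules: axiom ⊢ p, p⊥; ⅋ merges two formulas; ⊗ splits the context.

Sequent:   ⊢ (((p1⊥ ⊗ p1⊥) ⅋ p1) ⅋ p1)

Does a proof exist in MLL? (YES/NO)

Derivation (root first):
[⅋]  ⊢ (((p1⊥ ⊗ p1⊥) ⅋ p1) ⅋ p1)
  [⅋]  ⊢ p1, ((p1⊥ ⊗ p1⊥) ⅋ p1)
    [⊗]  ⊢ p1, p1, (p1⊥ ⊗ p1⊥)
      [Ax]  ⊢ p1, p1⊥
      [Ax]  ⊢ p1, p1⊥

Result: YES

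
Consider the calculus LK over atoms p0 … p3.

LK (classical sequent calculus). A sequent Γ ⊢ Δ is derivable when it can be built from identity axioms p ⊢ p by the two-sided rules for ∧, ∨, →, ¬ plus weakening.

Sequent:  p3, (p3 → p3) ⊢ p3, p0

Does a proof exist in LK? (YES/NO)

Derivation trace:
[WR] p3, (p3 → p3) ⊢ p3, p0
  [→L] p3, (p3 → p3) ⊢ p3
    [Ax] p3 ⊢ p3
    [Ax] p3 ⊢ p3

Result: YES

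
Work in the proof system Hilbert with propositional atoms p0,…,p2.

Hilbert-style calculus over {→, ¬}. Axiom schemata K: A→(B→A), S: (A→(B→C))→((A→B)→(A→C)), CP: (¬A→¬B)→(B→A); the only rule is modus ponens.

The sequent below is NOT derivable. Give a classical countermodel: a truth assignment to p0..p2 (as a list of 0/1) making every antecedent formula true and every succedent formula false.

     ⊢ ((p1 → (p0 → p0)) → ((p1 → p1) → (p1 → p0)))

Truth-table refutation:
  v=000: Γ:[] Δ:[((p1 → (p0 → p0)) → ((p1 → p1) → (p1 → p0)))=T] refutes=False
  v=001: Γ:[] Δ:[((p1 → (p0 → p0)) → ((p1 → p1) → (p1 → p0)))=T] refutes=False
  v=010: Γ:[] Δ:[((p1 → (p0 → p0)) → ((p1 → p1) → (p1 → p0)))=F] refutes=True  ← countermodel

Result: [0, 1, 0]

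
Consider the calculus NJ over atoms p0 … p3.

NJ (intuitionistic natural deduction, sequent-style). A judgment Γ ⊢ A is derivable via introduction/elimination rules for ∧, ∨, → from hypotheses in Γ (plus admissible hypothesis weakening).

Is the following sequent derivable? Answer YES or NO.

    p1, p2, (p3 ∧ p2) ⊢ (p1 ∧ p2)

Derivation trace:
[Wk] p1, p2, (p3 ∧ p2) ⊢ (p1 ∧ p2)
  [∧I] p1, p2 ⊢ (p1 ∧ p2)
    [Ax] p1 ⊢ p1
    [Ax] p2 ⊢ p2

Result: YES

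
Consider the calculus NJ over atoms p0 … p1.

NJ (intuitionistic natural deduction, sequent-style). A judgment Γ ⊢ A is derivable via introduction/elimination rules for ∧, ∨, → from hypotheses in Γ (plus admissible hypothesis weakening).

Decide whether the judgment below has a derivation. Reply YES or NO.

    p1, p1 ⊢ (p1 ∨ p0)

Derivation (root first):
[∨I₁] p1, p1 ⊢ (p1 ∨ p0)
  [Wk] p1, p1 ⊢ p1
    [Ax] p1 ⊢ p1

Result: YES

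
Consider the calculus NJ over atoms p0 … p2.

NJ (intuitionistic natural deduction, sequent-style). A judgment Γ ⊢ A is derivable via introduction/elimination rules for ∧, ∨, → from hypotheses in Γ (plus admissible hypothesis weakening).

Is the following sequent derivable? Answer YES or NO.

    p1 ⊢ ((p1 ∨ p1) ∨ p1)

Derivation trace:
[∨I₁] p1 ⊢ ((p1 ∨ p1) ∨ p1)
  [∨I₂] p1 ⊢ (p1 ∨ p1)
    [Ax] p1 ⊢ p1

Result: YES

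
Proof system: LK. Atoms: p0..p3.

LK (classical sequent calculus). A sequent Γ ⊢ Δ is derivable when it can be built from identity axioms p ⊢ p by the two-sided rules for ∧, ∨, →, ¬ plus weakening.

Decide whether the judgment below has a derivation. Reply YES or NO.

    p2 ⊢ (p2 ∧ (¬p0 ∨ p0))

Derivation trace:
[∧R] p2 ⊢ (p2 ∧ (¬p0 ∨ p0))
  [Ax] p2 ⊢ p2
  [∨R]  ⊢ (¬p0 ∨ p0)
    [¬R]  ⊢ p0, ¬p0
      [Ax] p0 ⊢ p0

Result: YES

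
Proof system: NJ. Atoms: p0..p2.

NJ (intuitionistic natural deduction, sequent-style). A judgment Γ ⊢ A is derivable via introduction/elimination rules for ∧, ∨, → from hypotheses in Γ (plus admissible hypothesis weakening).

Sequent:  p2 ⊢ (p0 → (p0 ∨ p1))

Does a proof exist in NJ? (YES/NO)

Proof tree:
[Wk] p2 ⊢ (p0 → (p0 ∨ p1))
  [→I]  ⊢ (p0 → (p0 ∨ p1))
    [∨I₁] p0 ⊢ (p0 ∨ p1)
      [Ax] p0 ⊢ p0

Result: YES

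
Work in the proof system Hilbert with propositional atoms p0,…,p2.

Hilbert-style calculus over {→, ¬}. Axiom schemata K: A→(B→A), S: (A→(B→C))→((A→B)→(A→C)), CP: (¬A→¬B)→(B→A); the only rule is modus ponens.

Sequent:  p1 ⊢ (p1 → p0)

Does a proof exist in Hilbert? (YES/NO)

Search for a countermodel by truth-table:
  v=000: Γ:[p1=F] Δ:[(p1 → p0)=T] refutes=False
  v=001: Γ:[p1=F] Δ:[(p1 → p0)=T] refutes=False
  v=010: Γ:[p1=T] Δ:[(p1 → p0)=F] refutes=True  ← countermodel

Result: NO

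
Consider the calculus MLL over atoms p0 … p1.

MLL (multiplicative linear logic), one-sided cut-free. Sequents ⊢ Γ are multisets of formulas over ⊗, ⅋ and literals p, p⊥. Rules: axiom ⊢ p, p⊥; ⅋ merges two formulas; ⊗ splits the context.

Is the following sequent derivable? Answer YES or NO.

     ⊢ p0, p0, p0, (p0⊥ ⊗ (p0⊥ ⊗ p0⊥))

Derivation (root first):
[⊗]  ⊢ p0, p0, p0, (p0⊥ ⊗ (p0⊥ ⊗ p0⊥))
  [Ax]  ⊢ p0, p0⊥
  [⊗]  ⊢ p0, p0, (p0⊥ ⊗ p0⊥)
    [Ax]  ⊢ p0, p0⊥
    [Ax]  ⊢ p0, p0⊥

Result: YES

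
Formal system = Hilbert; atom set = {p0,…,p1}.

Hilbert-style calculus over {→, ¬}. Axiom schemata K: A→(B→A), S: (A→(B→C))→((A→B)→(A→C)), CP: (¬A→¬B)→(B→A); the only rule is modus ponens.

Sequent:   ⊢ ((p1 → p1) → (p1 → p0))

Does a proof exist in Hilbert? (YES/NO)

Search for a countermodel by truth-table:
  v=00: Γ:[] Δ:[((p1 → p1) → (p1 → p0))=T] refutes=False
  v=01: Γ:[] Δ:[((p1 → p1) → (p1 → p0))=F] refutes=True  ← countermodel

Result: NO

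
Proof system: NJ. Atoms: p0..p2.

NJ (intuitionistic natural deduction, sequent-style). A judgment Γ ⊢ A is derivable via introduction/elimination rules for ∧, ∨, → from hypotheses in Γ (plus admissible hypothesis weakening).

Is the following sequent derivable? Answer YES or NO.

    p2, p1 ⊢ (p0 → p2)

Derivation trace:
[→I] p2, p1 ⊢ (p0 → p2)
  [Wk] p2, p0, p1 ⊢ p2
    [Wk] p2, p0 ⊢ p2
      [Ax] p2 ⊢ p2

Result: YES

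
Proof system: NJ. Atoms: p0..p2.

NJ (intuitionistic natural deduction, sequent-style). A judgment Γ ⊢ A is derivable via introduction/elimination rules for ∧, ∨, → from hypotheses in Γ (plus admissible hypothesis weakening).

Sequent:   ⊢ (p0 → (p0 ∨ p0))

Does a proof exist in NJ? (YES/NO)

Derivation trace:
[→I]  ⊢ (p0 → (p0 ∨ p0))
  [∨I₁] p0 ⊢ (p0 ∨ p0)
    [Ax] p0 ⊢ p0

Result: YES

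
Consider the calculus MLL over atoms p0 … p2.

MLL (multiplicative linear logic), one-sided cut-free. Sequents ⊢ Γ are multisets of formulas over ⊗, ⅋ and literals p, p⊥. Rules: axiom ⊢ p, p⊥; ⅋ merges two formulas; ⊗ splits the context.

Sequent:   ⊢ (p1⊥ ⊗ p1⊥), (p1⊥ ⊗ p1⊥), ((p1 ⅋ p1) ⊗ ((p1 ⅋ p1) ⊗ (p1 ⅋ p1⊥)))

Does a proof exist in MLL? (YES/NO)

Proof tree:
[⊗]  ⊢ (p1⊥ ⊗ p1⊥), (p1⊥ ⊗ p1⊥), ((p1 ⅋ p1) ⊗ ((p1 ⅋ p1) ⊗ (p1 ⅋ p1⊥)))
  [⅋]  ⊢ (p1⊥ ⊗ p1⊥), (p1 ⅋ p1)
    [⊗]  ⊢ p1, p1, (p1⊥ ⊗ p1⊥)
      [Ax]  ⊢ p1, p1⊥
      [Ax]  ⊢ p1, p1⊥
  [⊗]  ⊢ (p1⊥ ⊗ p1⊥), ((p1 ⅋ p1) ⊗ (p1 ⅋ p1⊥))
    [⅋]  ⊢ (p1⊥ ⊗ p1⊥), (p1 ⅋ p1)
      [⊗]  ⊢ p1, p1, (p1⊥ ⊗ p1⊥)
        [Ax]  ⊢ p1, p1⊥
        [Ax]  ⊢ p1, p1⊥
    [⅋]  ⊢ (p1 ⅋ p1⊥)
      [Ax]  ⊢ p1, p1⊥

Result: YES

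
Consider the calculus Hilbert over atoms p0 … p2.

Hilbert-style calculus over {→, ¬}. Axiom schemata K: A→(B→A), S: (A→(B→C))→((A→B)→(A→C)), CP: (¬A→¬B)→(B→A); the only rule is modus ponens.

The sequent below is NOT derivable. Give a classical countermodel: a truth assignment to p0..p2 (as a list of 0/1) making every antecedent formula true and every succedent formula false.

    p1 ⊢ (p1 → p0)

Enumerate valuations to refute Γ ⊢ Δ:
  v=000: Γ:[p1=F] Δ:[(p1 → p0)=T] refutes=False
  v=001: Γ:[p1=F] Δ:[(p1 → p0)=T] refutes=False
  v=010: Γ:[p1=T] Δ:[(p1 → p0)=F] refutes=True  ← countermodel

Result: [0, 1, 0]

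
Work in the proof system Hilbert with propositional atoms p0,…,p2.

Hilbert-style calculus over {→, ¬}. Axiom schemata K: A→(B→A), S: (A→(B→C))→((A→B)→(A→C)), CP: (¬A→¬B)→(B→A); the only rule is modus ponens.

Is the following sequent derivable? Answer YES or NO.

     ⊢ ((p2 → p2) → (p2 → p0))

Enumerate valuations to refute Γ ⊢ Δ:
  v=000: Γ:[] Δ:[((p2 → p2) → (p2 → p0))=T] refutes=False
  v=001: Γ:[] Δ:[((p2 → p2) → (p2 → p0))=F] refutes=True  ← countermodel

Result: NO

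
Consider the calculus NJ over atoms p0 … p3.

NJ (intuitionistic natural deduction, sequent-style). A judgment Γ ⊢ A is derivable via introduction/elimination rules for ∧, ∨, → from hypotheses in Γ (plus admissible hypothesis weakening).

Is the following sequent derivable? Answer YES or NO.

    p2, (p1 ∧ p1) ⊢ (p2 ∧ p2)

Proof tree:
[∧I] p2, (p1 ∧ p1) ⊢ (p2 ∧ p2)
  [Ax] p2 ⊢ p2
  [Wk] p2, (p1 ∧ p1) ⊢ p2
    [Ax] p2 ⊢ p2

Result: YES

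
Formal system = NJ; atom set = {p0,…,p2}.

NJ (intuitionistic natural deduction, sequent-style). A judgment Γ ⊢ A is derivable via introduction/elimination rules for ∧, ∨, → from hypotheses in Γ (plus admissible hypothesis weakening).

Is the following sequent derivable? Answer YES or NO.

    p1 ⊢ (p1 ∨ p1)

Proof tree:
[∨I₁] p1 ⊢ (p1 ∨ p1)
  [→E] p1 ⊢ p1
    [→I]  ⊢ (p1 → p1)
      [Ax] p1 ⊢ p1
    [Ax] p1 ⊢ p1

Result: YES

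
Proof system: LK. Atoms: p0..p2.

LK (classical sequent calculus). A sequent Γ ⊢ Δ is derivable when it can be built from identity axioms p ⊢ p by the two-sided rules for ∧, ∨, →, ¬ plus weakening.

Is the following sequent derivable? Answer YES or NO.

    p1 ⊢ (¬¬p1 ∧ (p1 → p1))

Derivation (root first):
[∧R] p1 ⊢ (¬¬p1 ∧ (p1 → p1))
  [¬R] p1 ⊢ ¬¬p1
    [¬L] p1, ¬p1 ⊢ 
      [Ax] p1 ⊢ p1
  [→R]  ⊢ (p1 → p1)
    [Ax] p1 ⊢ p1

Result: YES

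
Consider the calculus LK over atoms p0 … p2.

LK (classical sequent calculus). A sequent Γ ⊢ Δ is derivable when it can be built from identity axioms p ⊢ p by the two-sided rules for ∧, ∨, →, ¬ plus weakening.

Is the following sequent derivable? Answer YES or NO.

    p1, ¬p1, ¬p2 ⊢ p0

Derivation (root first):
[WR] p1, ¬p1, ¬p2 ⊢ p0
  [¬L] p1, ¬p1, ¬p2 ⊢ 
    [WR] p1, ¬p1 ⊢ p2
      [¬L] p1, ¬p1 ⊢ 
        [Ax] p1 ⊢ p1

Result: YES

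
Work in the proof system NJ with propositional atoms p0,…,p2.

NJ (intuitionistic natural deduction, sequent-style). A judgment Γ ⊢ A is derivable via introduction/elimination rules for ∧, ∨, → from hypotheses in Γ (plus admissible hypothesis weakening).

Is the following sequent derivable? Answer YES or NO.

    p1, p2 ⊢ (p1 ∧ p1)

Derivation trace:
[∧I] p1, p2 ⊢ (p1 ∧ p1)
  [Wk] p1, p2 ⊢ p1
    [Ax] p1 ⊢ p1
  [Ax] p1 ⊢ p1

Result: YES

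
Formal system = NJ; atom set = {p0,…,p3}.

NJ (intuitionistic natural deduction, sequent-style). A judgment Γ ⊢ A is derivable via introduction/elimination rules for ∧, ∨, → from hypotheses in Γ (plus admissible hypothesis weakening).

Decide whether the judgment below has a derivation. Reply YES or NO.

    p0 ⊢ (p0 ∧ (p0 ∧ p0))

Derivation (root first):
[∧I] p0 ⊢ (p0 ∧ (p0 ∧ p0))
  [Ax] p0 ⊢ p0
  [∧I] p0 ⊢ (p0 ∧ p0)
    [Ax] p0 ⊢ p0
    [Ax] p0 ⊢ p0

Result: YES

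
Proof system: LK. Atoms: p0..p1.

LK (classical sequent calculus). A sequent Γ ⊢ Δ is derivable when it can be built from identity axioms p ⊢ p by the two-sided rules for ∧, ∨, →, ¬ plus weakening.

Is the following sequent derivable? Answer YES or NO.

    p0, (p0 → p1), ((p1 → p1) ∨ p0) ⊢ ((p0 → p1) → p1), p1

Derivation (root first):
[∨L] p0, (p0 → p1), ((p1 → p1) ∨ p0) ⊢ ((p0 → p1) → p1), p1
  [→L] (p0 → p1), p0, (p1 → p1) ⊢ p1
    [→L] p0, (p0 → p1) ⊢ p1
      [Ax] p0 ⊢ p0
      [Ax] p1 ⊢ p1
    [Ax] p1 ⊢ p1
  [WL] p0, p0 ⊢ ((p0 → p1) → p1)
    [→R] p0 ⊢ ((p0 → p1) → p1)
      [→L] p0, (p0 → p1) ⊢ p1
        [Ax] p0 ⊢ p0
        [Ax] p1 ⊢ p1

Result: YES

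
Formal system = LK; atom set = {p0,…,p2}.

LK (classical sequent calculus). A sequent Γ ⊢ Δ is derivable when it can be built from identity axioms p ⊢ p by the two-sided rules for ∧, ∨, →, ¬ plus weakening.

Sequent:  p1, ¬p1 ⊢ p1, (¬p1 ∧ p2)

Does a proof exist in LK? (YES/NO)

Proof tree:
[∧R] p1, ¬p1 ⊢ p1, (¬p1 ∧ p2)
  [¬L] ¬p1 ⊢ ¬p1
    [¬R]  ⊢ p1, ¬p1
      [Ax] p1 ⊢ p1
  [WR] p1 ⊢ p1, p2
    [Ax] p1 ⊢ p1

Result: YES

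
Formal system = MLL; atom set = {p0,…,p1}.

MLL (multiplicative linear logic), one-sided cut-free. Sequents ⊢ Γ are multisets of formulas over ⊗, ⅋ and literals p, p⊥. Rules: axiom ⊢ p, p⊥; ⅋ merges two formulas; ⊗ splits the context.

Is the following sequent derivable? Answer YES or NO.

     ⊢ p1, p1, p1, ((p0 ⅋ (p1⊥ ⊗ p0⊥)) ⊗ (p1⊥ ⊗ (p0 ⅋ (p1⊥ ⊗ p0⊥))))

Derivation trace:
[⊗]  ⊢ p1, p1, p1, ((p0 ⅋ (p1⊥ ⊗ p0⊥)) ⊗ (p1⊥ ⊗ (p0 ⅋ (p1⊥ ⊗ p0⊥))))
  [⅋]  ⊢ p1, (p0 ⅋ (p1⊥ ⊗ p0⊥))
    [⊗]  ⊢ p1, p0, (p1⊥ ⊗ p0⊥)
      [Ax]  ⊢ p1, p1⊥
      [Ax]  ⊢ p0, p0⊥
  [⊗]  ⊢ p1, p1, (p1⊥ ⊗ (p0 ⅋ (p1⊥ ⊗ p0⊥)))
    [Ax]  ⊢ p1, p1⊥
    [⅋]  ⊢ p1, (p0 ⅋ (p1⊥ ⊗ p0⊥))
      [⊗]  ⊢ p1, p0, (p1⊥ ⊗ p0⊥)
        [Ax]  ⊢ p1, p1⊥
        [Ax]  ⊢ p0, p0⊥

Result: YES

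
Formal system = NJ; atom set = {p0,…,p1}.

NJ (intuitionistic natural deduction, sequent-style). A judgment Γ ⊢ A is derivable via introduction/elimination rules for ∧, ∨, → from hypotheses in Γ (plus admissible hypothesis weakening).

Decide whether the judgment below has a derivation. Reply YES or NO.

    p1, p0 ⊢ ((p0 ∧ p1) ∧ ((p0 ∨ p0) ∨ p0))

Derivation (root first):
[∧I] p1, p0 ⊢ ((p0 ∧ p1) ∧ ((p0 ∨ p0) ∨ p0))
  [∧I] p1, p0 ⊢ (p0 ∧ p1)
    [Ax] p0 ⊢ p0
    [Ax] p1 ⊢ p1
  [∨I₁] p0 ⊢ ((p0 ∨ p0) ∨ p0)
    [∨I₁] p0 ⊢ (p0 ∨ p0)
      [Ax] p0 ⊢ p0

Result: YES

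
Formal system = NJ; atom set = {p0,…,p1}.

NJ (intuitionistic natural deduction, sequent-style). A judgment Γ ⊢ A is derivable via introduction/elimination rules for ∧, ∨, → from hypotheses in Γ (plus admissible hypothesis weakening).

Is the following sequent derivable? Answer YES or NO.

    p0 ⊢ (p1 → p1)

Proof tree:
[→I] p0 ⊢ (p1 → p1)
  [Wk] p1, p0 ⊢ p1
    [Ax] p1 ⊢ p1

Result: YES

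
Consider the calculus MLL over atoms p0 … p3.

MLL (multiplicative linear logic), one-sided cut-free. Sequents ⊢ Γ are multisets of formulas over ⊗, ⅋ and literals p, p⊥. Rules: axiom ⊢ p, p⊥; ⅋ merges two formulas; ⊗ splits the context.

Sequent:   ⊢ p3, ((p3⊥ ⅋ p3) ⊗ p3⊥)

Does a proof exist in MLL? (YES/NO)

Proof tree:
[⊗]  ⊢ p3, ((p3⊥ ⅋ p3) ⊗ p3⊥)
  [⅋]  ⊢ (p3⊥ ⅋ p3)
    [Ax]  ⊢ p3, p3⊥
  [Ax]  ⊢ p3, p3⊥

Result: YES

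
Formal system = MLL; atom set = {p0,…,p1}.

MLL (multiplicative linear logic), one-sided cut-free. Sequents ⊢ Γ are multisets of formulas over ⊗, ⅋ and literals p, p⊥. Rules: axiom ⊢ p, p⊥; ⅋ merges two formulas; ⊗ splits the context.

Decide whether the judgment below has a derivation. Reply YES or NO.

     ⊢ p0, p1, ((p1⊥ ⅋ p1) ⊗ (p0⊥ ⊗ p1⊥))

Derivation trace:
[⊗]  ⊢ p0, p1, ((p1⊥ ⅋ p1) ⊗ (p0⊥ ⊗ p1⊥))
  [⅋]  ⊢ (p1⊥ ⅋ p1)
    [Ax]  ⊢ p1, p1⊥
  [⊗]  ⊢ p0, p1, (p0⊥ ⊗ p1⊥)
    [Ax]  ⊢ p0, p0⊥
    [Ax]  ⊢ p1, p1⊥

Result: YES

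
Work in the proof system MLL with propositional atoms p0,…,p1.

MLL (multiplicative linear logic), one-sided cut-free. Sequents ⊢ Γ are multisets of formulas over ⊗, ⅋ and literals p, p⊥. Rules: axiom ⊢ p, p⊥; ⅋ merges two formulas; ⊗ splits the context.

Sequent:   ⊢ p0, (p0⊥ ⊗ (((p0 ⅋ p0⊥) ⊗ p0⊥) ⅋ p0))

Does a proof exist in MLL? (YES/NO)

Derivation trace:
[⊗]  ⊢ p0, (p0⊥ ⊗ (((p0 ⅋ p0⊥) ⊗ p0⊥) ⅋ p0))
  [Ax]  ⊢ p0, p0⊥
  [⅋]  ⊢ (((p0 ⅋ p0⊥) ⊗ p0⊥) ⅋ p0)
    [⊗]  ⊢ p0, ((p0 ⅋ p0⊥) ⊗ p0⊥)
      [⅋]  ⊢ (p0 ⅋ p0⊥)
        [Ax]  ⊢ p0, p0⊥
      [Ax]  ⊢ p0, p0⊥

Result: YES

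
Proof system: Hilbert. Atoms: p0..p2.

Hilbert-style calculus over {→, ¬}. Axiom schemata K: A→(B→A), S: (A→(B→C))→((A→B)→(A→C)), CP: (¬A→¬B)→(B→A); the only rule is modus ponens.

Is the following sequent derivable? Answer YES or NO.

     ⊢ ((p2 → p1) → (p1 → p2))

Enumerate valuations to refute Γ ⊢ Δ:
  v=000: Γ:[] Δ:[((p2 → p1) → (p1 → p2))=T] refutes=False
  v=001: Γ:[] Δ:[((p2 → p1) → (p1 → p2))=T] refutes=False
  v=010: Γ:[] Δ:[((p2 → p1) → (p1 → p2))=F] refutes=True  ← countermodel

Result: NO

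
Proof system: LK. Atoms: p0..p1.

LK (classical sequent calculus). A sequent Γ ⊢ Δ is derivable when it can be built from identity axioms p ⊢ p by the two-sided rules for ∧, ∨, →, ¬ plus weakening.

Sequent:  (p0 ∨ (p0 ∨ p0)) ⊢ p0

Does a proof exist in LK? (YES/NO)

Proof tree:
[∨L] (p0 ∨ (p0 ∨ p0)) ⊢ p0
  [Ax] p0 ⊢ p0
  [∨L] (p0 ∨ p0) ⊢ p0
    [Ax] p0 ⊢ p0
    [Ax] p0 ⊢ p0

Result: YES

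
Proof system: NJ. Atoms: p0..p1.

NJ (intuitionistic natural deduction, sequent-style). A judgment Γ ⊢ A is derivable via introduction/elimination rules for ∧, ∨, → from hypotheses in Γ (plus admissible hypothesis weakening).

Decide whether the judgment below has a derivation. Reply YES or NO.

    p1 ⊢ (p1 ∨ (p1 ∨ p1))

Derivation (root first):
[∨I₂] p1 ⊢ (p1 ∨ (p1 ∨ p1))
  [∨I₂] p1 ⊢ (p1 ∨ p1)
    [Ax] p1 ⊢ p1

Result: YES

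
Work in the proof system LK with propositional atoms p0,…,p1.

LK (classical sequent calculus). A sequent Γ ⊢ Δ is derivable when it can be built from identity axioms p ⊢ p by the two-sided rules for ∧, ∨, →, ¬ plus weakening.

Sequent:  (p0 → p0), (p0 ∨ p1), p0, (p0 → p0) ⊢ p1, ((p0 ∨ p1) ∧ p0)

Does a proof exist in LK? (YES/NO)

Proof tree:
[→L] (p0 → p0), (p0 ∨ p1), p0, (p0 → p0) ⊢ p1, ((p0 ∨ p1) ∧ p0)
  [WL] p0, p0 ⊢ p0
    [Ax] p0 ⊢ p0
  [∧R] (p0 → p0), (p0 ∨ p1), p0 ⊢ p1, ((p0 ∨ p1) ∧ p0)
    [∨R] (p0 ∨ p1) ⊢ (p0 ∨ p1)
      [∨L] (p0 ∨ p1) ⊢ p1, p0
        [Ax] p0 ⊢ p0
        [Ax] p1 ⊢ p1
    [→L] p0, (p0 → p0) ⊢ p1, p0
      [Ax] p0 ⊢ p0
      [WR] p0 ⊢ p0, p1
        [Ax] p0 ⊢ p0

Result: YES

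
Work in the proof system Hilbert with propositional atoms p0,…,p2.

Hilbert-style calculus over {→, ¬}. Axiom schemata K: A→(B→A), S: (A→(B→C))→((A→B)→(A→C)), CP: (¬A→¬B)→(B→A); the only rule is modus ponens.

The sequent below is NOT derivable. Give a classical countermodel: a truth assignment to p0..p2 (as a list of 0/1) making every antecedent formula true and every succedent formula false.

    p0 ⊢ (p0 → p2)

Enumerate valuations to refute Γ ⊢ Δ:
  v=000: Γ:[p0=F] Δ:[(p0 → p2)=T] refutes=False
  v=001: Γ:[p0=F] Δ:[(p0 → p2)=T] refutes=False
  v=010: Γ:[p0=F] Δ:[(p0 → p2)=T] refutes=False
  v=011: Γ:[p0=F] Δ:[(p0 → p2)=T] refutes=False
  v=100: Γ:[p0=T] Δ:[(p0 → p2)=F] refutes=True  ← countermodel

Result: [1, 0, 0]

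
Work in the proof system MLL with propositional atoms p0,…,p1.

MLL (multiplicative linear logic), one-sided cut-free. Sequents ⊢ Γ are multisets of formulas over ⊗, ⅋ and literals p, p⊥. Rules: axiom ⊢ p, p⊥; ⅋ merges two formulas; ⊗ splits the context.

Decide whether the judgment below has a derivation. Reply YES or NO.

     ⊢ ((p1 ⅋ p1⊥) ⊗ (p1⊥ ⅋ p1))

Derivation trace:
[⊗]  ⊢ ((p1 ⅋ p1⊥) ⊗ (p1⊥ ⅋ p1))
  [⅋]  ⊢ (p1 ⅋ p1⊥)
    [Ax]  ⊢ p1, p1⊥
  [⅋]  ⊢ (p1⊥ ⅋ p1)
    [Ax]  ⊢ p1, p1⊥

Result: YES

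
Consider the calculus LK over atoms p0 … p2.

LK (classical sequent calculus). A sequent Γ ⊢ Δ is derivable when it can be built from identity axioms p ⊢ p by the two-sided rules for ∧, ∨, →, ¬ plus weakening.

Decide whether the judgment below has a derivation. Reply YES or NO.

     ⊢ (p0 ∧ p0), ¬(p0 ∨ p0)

Derivation (root first):
[¬R]  ⊢ (p0 ∧ p0), ¬(p0 ∨ p0)
  [∧R] (p0 ∨ p0) ⊢ (p0 ∧ p0)
    [∨L] (p0 ∨ p0) ⊢ p0
      [Ax] p0 ⊢ p0
      [Ax] p0 ⊢ p0
    [∨L] (p0 ∨ p0) ⊢ p0
      [Ax] p0 ⊢ p0
      [Ax] p0 ⊢ p0

Result: YES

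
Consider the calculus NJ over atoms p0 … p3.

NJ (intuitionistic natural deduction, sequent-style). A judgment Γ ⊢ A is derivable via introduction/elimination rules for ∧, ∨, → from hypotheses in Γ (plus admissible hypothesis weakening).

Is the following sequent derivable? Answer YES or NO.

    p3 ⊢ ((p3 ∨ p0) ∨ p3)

Derivation (root first):
[∨I₁] p3 ⊢ ((p3 ∨ p0) ∨ p3)
  [∨I₁] p3 ⊢ (p3 ∨ p0)
    [Ax] p3 ⊢ p3

Result: YES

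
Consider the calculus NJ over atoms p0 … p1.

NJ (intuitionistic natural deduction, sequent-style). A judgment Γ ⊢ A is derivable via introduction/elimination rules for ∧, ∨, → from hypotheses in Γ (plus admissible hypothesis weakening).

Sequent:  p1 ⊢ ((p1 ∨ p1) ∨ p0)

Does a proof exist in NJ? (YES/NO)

Proof tree:
[∨I₁] p1 ⊢ ((p1 ∨ p1) ∨ p0)
  [∨I₂] p1 ⊢ (p1 ∨ p1)
    [Ax] p1 ⊢ p1

Result: YES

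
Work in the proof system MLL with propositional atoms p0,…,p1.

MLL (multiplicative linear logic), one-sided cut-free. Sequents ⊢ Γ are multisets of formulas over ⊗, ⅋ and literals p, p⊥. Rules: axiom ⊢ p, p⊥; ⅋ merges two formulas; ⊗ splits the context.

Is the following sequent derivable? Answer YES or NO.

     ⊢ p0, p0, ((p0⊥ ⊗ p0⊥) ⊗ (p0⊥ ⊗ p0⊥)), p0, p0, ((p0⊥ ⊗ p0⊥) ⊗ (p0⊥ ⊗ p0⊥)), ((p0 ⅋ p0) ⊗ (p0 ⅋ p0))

Proof tree:
[⊗]  ⊢ p0, p0, ((p0⊥ ⊗ p0⊥) ⊗ (p0⊥ ⊗ p0⊥)), p0, p0, ((p0⊥ ⊗ p0⊥) ⊗ (p0⊥ ⊗ p0⊥)), ((p0 ⅋ p0) ⊗ (p0 ⅋ p0))
  [⅋]  ⊢ p0, p0, ((p0⊥ ⊗ p0⊥) ⊗ (p0⊥ ⊗ p0⊥)), (p0 ⅋ p0)
    [⊗]  ⊢ p0, p0, p0, p0, ((p0⊥ ⊗ p0⊥) ⊗ (p0⊥ ⊗ p0⊥))
      [⊗]  ⊢ p0, p0, (p0⊥ ⊗ p0⊥)
        [Ax]  ⊢ p0, p0⊥
        [Ax]  ⊢ p0, p0⊥
      [⊗]  ⊢ p0, p0, (p0⊥ ⊗ p0⊥)
        [Ax]  ⊢ p0, p0⊥
        [Ax]  ⊢ p0, p0⊥
  [⅋]  ⊢ p0, p0, ((p0⊥ ⊗ p0⊥) ⊗ (p0⊥ ⊗ p0⊥)), (p0 ⅋ p0)
    [⊗]  ⊢ p0, p0, p0, p0, ((p0⊥ ⊗ p0⊥) ⊗ (p0⊥ ⊗ p0⊥))
      [⊗]  ⊢ p0, p0, (p0⊥ ⊗ p0⊥)
        [Ax]  ⊢ p0, p0⊥
        [Ax]  ⊢ p0, p0⊥
      [⊗]  ⊢ p0, p0, (p0⊥ ⊗ p0⊥)
        [Ax]  ⊢ p0, p0⊥
        [Ax]  ⊢ p0, p0⊥

Result: YES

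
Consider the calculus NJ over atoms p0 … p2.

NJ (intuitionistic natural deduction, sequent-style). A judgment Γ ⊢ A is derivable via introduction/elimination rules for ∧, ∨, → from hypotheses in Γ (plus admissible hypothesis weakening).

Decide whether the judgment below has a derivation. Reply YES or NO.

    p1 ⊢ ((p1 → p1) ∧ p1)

Derivation (root first):
[∧I] p1 ⊢ ((p1 → p1) ∧ p1)
  [→I]  ⊢ (p1 → p1)
    [Ax] p1 ⊢ p1
  [Ax] p1 ⊢ p1

Result: YES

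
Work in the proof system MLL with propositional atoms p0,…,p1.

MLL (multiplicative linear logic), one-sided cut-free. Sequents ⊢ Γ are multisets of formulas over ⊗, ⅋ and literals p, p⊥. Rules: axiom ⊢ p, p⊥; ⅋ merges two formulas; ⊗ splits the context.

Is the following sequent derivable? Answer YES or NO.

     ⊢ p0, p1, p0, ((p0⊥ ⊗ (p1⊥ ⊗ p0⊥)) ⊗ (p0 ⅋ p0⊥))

Derivation trace:
[⊗]  ⊢ p0, p1, p0, ((p0⊥ ⊗ (p1⊥ ⊗ p0⊥)) ⊗ (p0 ⅋ p0⊥))
  [⊗]  ⊢ p0, p1, p0, (p0⊥ ⊗ (p1⊥ ⊗ p0⊥))
    [Ax]  ⊢ p0, p0⊥
    [⊗]  ⊢ p1, p0, (p1⊥ ⊗ p0⊥)
      [Ax]  ⊢ p1, p1⊥
      [Ax]  ⊢ p0, p0⊥
  [⅋]  ⊢ (p0 ⅋ p0⊥)
    [Ax]  ⊢ p0, p0⊥

Result: YES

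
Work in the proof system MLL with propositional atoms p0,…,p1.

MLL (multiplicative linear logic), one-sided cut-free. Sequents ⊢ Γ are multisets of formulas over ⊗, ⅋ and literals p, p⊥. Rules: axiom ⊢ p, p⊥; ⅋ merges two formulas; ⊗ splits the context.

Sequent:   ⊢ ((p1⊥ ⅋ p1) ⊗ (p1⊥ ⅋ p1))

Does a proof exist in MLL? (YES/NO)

Proof tree:
[⊗]  ⊢ ((p1⊥ ⅋ p1) ⊗ (p1⊥ ⅋ p1))
  [⅋]  ⊢ (p1⊥ ⅋ p1)
    [Ax]  ⊢ p1, p1⊥
  [⅋]  ⊢ (p1⊥ ⅋ p1)
    [Ax]  ⊢ p1, p1⊥

Result: YES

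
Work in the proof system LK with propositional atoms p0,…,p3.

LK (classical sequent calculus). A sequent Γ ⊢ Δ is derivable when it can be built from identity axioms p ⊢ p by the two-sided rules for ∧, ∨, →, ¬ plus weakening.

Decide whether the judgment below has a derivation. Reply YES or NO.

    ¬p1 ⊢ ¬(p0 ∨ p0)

Search for a countermodel by truth-table:
  v=0000: Γ:[¬p1=T] Δ:[¬(p0 ∨ p0)=T] refutes=False
  v=0001: Γ:[¬p1=T] Δ:[¬(p0 ∨ p0)=T] refutes=False
  v=0010: Γ:[¬p1=T] Δ:[¬(p0 ∨ p0)=T] refutes=False
  v=0011: Γ:[¬p1=T] Δ:[¬(p0 ∨ p0)=T] refutes=False
  v=0100: Γ:[¬p1=F] Δ:[¬(p0 ∨ p0)=T] refutes=False
  v=0101: Γ:[¬p1=F] Δ:[¬(p0 ∨ p0)=T] refutes=False
  v=0110: Γ:[¬p1=F] Δ:[¬(p0 ∨ p0)=T] refutes=False
  v=0111: Γ:[¬p1=F] Δ:[¬(p0 ∨ p0)=T] refutes=False
  v=1000: Γ:[¬p1=T] Δ:[¬(p0 ∨ p0)=F] refutes=True  ← countermodel

Result: NO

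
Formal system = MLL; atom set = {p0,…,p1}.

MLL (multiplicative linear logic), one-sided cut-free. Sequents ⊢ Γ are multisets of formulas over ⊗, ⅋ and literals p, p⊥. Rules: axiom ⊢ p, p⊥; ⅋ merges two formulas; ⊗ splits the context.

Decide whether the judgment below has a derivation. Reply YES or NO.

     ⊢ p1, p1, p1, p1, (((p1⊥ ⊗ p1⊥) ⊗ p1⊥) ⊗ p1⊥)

Derivation trace:
[⊗]  ⊢ p1, p1, p1, p1, (((p1⊥ ⊗ p1⊥) ⊗ p1⊥) ⊗ p1⊥)
  [⊗]  ⊢ p1, p1, p1, ((p1⊥ ⊗ p1⊥) ⊗ p1⊥)
    [⊗]  ⊢ p1, p1, (p1⊥ ⊗ p1⊥)
      [Ax]  ⊢ p1, p1⊥
      [Ax]  ⊢ p1, p1⊥
    [Ax]  ⊢ p1, p1⊥
  [Ax]  ⊢ p1, p1⊥

Result: YES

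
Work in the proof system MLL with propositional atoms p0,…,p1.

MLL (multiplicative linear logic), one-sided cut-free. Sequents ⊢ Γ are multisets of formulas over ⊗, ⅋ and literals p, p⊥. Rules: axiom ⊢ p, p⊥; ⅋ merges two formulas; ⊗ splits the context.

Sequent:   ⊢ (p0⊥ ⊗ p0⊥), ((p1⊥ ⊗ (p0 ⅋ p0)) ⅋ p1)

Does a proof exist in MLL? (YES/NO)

Proof tree:
[⅋]  ⊢ (p0⊥ ⊗ p0⊥), ((p1⊥ ⊗ (p0 ⅋ p0)) ⅋ p1)
  [⊗]  ⊢ p1, (p0⊥ ⊗ p0⊥), (p1⊥ ⊗ (p0 ⅋ p0))
    [Ax]  ⊢ p1, p1⊥
    [⅋]  ⊢ (p0⊥ ⊗ p0⊥), (p0 ⅋ p0)
      [⊗]  ⊢ p0, p0, (p0⊥ ⊗ p0⊥)
        [Ax]  ⊢ p0, p0⊥
        [Ax]  ⊢ p0, p0⊥

Result: YES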